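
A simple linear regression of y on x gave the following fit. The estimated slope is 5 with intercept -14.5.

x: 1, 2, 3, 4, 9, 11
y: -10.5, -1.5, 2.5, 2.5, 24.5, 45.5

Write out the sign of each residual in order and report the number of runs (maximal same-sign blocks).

4 runs

x=1: ŷ = -14.5 + 5·1 = -9.5; e = -10.5 − (-9.5) = -1
x=2: ŷ = -14.5 + 5·2 = -4.5; e = -1.5 − (-4.5) = 3
x=3: ŷ = -14.5 + 5·3 = 0.5; e = 2.5 − 0.5 = 2
x=4: ŷ = -14.5 + 5·4 = 5.5; e = 2.5 − 5.5 = -3
x=9: ŷ = -14.5 + 5·9 = 30.5; e = 24.5 − 30.5 = -6
x=11: ŷ = -14.5 + 5·11 = 40.5; e = 45.5 − 40.5 = 5
Signs: − + + − − +
Runs: −×1, +×2, −×2, +×1 → 4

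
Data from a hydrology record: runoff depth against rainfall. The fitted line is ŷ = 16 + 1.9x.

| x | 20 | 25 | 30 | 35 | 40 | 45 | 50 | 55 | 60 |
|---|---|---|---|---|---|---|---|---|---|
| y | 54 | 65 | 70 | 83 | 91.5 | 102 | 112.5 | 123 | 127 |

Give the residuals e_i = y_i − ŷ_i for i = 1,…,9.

0, 1.5, -3, 0.5, -0.5, 0.5, 1.5, 2.5, -3

x=20: ŷ = 16 + 1.9·20 = 54; e = 54 − 54 = 0
x=25: ŷ = 16 + 1.9·25 = 63.5; e = 65 − 63.5 = 1.5
x=30: ŷ = 16 + 1.9·30 = 73; e = 70 − 73 = -3
x=35: ŷ = 16 + 1.9·35 = 82.5; e = 83 − 82.5 = 0.5
x=40: ŷ = 16 + 1.9·40 = 92; e = 91.5 − 92 = -0.5
x=45: ŷ = 16 + 1.9·45 = 101.5; e = 102 − 101.5 = 0.5
x=50: ŷ = 16 + 1.9·50 = 111; e = 112.5 − 111 = 1.5
x=55: ŷ = 16 + 1.9·55 = 120.5; e = 123 − 120.5 = 2.5
x=60: ŷ = 16 + 1.9·60 = 130; e = 127 − 130 = -3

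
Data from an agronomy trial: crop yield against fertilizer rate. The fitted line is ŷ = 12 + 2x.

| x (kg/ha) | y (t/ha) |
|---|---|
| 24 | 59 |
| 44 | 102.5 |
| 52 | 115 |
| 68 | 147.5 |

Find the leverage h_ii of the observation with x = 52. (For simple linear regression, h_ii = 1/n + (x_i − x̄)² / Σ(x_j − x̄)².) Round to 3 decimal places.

x̄ = (24 + 44 + 52 + 68)/4 = 47
Σ(x − x̄)² = 529 + 9 + 25 + 441 = 1004
h = 1/4 + (5)²/1004 = 0.25 + 0.0249004 = 0.275

h = 0.275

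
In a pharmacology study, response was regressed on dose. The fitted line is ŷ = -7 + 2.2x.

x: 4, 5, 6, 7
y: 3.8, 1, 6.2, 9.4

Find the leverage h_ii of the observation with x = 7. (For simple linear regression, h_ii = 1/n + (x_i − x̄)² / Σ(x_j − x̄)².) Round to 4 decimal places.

x̄ = (4 + 5 + 6 + 7)/4 = 5.5
Σ(x − x̄)² = 2.25 + 0.25 + 0.25 + 2.25 = 5
h = 1/4 + (1.5)²/5 = 0.25 + 0.45 = 0.7000

h = 0.7000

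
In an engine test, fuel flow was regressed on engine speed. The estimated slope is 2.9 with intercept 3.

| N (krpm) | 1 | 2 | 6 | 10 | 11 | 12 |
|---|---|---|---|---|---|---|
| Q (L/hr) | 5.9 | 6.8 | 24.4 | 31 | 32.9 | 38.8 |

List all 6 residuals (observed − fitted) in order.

0, -2, 4, -1, -2, 1

N=1: ŷ = 3 + 2.9·1 = 5.9; r = 5.9 − 5.9 = 0
N=2: ŷ = 3 + 2.9·2 = 8.8; r = 6.8 − 8.8 = -2
N=6: ŷ = 3 + 2.9·6 = 20.4; r = 24.4 − 20.4 = 4
N=10: ŷ = 3 + 2.9·10 = 32; r = 31 − 32 = -1
N=11: ŷ = 3 + 2.9·11 = 34.9; r = 32.9 − 34.9 = -2
N=12: ŷ = 3 + 2.9·12 = 37.8; r = 38.8 − 37.8 = 1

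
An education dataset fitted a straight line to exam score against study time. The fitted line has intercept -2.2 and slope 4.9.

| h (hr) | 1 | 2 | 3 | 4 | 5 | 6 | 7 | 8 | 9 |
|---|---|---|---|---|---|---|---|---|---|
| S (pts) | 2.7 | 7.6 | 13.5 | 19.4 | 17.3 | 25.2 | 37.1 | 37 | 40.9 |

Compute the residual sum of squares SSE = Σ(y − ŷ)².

SSE = 60

h=1: ŷ = -2.2 + 4.9·1 = 2.7; r = 2.7 − 2.7 = 0
h=2: ŷ = -2.2 + 4.9·2 = 7.6; r = 7.6 − 7.6 = 0
h=3: ŷ = -2.2 + 4.9·3 = 12.5; r = 13.5 − 12.5 = 1
h=4: ŷ = -2.2 + 4.9·4 = 17.4; r = 19.4 − 17.4 = 2
h=5: ŷ = -2.2 + 4.9·5 = 22.3; r = 17.3 − 22.3 = -5
h=6: ŷ = -2.2 + 4.9·6 = 27.2; r = 25.2 − 27.2 = -2
h=7: ŷ = -2.2 + 4.9·7 = 32.1; r = 37.1 − 32.1 = 5
h=8: ŷ = -2.2 + 4.9·8 = 37; r = 37 − 37 = 0
h=9: ŷ = -2.2 + 4.9·9 = 41.9; r = 40.9 − 41.9 = -1
SSE = 0 + 0 + 1 + 4 + 25 + 4 + 25 + 0 + 1 = 60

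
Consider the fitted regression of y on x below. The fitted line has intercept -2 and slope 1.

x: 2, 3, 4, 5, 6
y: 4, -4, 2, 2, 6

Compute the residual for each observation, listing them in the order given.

x=2: ŷ = -2 + 2 = 0; r = 4 − 0 = 4
x=3: ŷ = -2 + 3 = 1; r = -4 − 1 = -5
x=4: ŷ = -2 + 4 = 2; r = 2 − 2 = 0
x=5: ŷ = -2 + 5 = 3; r = 2 − 3 = -1
x=6: ŷ = -2 + 6 = 4; r = 6 − 4 = 2

4, -5, 0, -1, 2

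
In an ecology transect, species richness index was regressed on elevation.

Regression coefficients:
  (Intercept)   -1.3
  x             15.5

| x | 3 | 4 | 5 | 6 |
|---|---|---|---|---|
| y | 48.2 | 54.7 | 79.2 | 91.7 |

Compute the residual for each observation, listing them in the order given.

3, -6, 3, 0

x=3: ŷ = -1.3 + 15.5·3 = 45.2; r = 48.2 − 45.2 = 3
x=4: ŷ = -1.3 + 15.5·4 = 60.7; r = 54.7 − 60.7 = -6
x=5: ŷ = -1.3 + 15.5·5 = 76.2; r = 79.2 − 76.2 = 3
x=6: ŷ = -1.3 + 15.5·6 = 91.7; r = 91.7 − 91.7 = 0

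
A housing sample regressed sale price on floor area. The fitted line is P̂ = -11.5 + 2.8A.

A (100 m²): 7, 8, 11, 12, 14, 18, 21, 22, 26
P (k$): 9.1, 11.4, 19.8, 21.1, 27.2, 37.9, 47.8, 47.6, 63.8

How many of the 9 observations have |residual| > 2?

2

A=7: P̂ = -11.5 + 2.8·7 = 8.1; e = 9.1 − 8.1 = 1
A=8: P̂ = -11.5 + 2.8·8 = 10.9; e = 11.4 − 10.9 = 0.5
A=11: P̂ = -11.5 + 2.8·11 = 19.3; e = 19.8 − 19.3 = 0.5
A=12: P̂ = -11.5 + 2.8·12 = 22.1; e = 21.1 − 22.1 = -1
A=14: P̂ = -11.5 + 2.8·14 = 27.7; e = 27.2 − 27.7 = -0.5
A=18: P̂ = -11.5 + 2.8·18 = 38.9; e = 37.9 − 38.9 = -1
A=21: P̂ = -11.5 + 2.8·21 = 47.3; e = 47.8 − 47.3 = 0.5
A=22: P̂ = -11.5 + 2.8·22 = 50.1; e = 47.6 − 50.1 = -2.5
A=26: P̂ = -11.5 + 2.8·26 = 61.3; e = 63.8 − 61.3 = 2.5
|e| > 2: A=22 (|e|=2.5), A=26 (|e|=2.5) → 2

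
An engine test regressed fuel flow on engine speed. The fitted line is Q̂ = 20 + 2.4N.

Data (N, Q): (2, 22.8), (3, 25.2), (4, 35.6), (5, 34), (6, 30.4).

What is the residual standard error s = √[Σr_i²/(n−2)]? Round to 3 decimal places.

s = 4.619

N=2: Q̂ = 20 + 2.4·2 = 24.8; r = 22.8 − 24.8 = -2
N=3: Q̂ = 20 + 2.4·3 = 27.2; r = 25.2 − 27.2 = -2
N=4: Q̂ = 20 + 2.4·4 = 29.6; r = 35.6 − 29.6 = 6
N=5: Q̂ = 20 + 2.4·5 = 32; r = 34 − 32 = 2
N=6: Q̂ = 20 + 2.4·6 = 34.4; r = 30.4 − 34.4 = -4
SSE = 4 + 4 + 36 + 4 + 16 = 64
s = √(64/3) = √21.3333 ≈ 4.619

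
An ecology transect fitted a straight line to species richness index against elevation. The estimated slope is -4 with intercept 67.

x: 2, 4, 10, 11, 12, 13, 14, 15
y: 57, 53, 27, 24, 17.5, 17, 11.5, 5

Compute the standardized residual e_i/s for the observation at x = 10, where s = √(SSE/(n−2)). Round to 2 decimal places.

0.00

x=2: ŷ = 67 − 4·2 = 59; e = 57 − 59 = -2
x=4: ŷ = 67 − 4·4 = 51; e = 53 − 51 = 2
x=10: ŷ = 67 − 4·10 = 27; e = 27 − 27 = 0
x=11: ŷ = 67 − 4·11 = 23; e = 24 − 23 = 1
x=12: ŷ = 67 − 4·12 = 19; e = 17.5 − 19 = -1.5
x=13: ŷ = 67 − 4·13 = 15; e = 17 − 15 = 2
x=14: ŷ = 67 − 4·14 = 11; e = 11.5 − 11 = 0.5
x=15: ŷ = 67 − 4·15 = 7; e = 5 − 7 = -2
SSE = 4 + 4 + 0 + 1 + 2.25 + 4 + 0.25 + 4 = 19.5
s = √(19.5/6) = 1.80278
e/s = 0 / 1.80278 = 0.00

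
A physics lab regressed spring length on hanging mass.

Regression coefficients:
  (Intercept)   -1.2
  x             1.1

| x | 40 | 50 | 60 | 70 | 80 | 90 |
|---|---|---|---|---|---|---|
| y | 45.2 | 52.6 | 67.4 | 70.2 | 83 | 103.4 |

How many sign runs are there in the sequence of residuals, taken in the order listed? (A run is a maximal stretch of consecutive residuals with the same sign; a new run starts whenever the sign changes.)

x=40: ŷ = -1.2 + 1.1·40 = 42.8; e = 45.2 − 42.8 = 2.4
x=50: ŷ = -1.2 + 1.1·50 = 53.8; e = 52.6 − 53.8 = -1.2
x=60: ŷ = -1.2 + 1.1·60 = 64.8; e = 67.4 − 64.8 = 2.6
x=70: ŷ = -1.2 + 1.1·70 = 75.8; e = 70.2 − 75.8 = -5.6
x=80: ŷ = -1.2 + 1.1·80 = 86.8; e = 83 − 86.8 = -3.8
x=90: ŷ = -1.2 + 1.1·90 = 97.8; e = 103.4 − 97.8 = 5.6
Signs: + − + − − +
Runs: +×1, −×1, +×1, −×2, +×1 → 5

5 runs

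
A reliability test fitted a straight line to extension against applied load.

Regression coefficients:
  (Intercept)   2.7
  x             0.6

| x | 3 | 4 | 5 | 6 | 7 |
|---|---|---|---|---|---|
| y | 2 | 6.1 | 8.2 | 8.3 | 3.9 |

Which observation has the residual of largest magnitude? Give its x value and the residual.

x = 7, r = -3

x=3: ŷ = 2.7 + 0.6·3 = 4.5; r = 2 − 4.5 = -2.5
x=4: ŷ = 2.7 + 0.6·4 = 5.1; r = 6.1 − 5.1 = 1
x=5: ŷ = 2.7 + 0.6·5 = 5.7; r = 8.2 − 5.7 = 2.5
x=6: ŷ = 2.7 + 0.6·6 = 6.3; r = 8.3 − 6.3 = 2
x=7: ŷ = 2.7 + 0.6·7 = 6.9; r = 3.9 − 6.9 = -3
Largest |r| is 3 at x = 7, residual -3.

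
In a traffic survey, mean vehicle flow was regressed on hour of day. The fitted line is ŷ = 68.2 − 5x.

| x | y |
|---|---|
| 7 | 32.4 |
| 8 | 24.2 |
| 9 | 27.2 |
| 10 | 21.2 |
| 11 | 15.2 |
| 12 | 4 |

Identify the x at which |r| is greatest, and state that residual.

x=7: ŷ = 68.2 − 5·7 = 33.2; r = 32.4 − 33.2 = -0.8
x=8: ŷ = 68.2 − 5·8 = 28.2; r = 24.2 − 28.2 = -4
x=9: ŷ = 68.2 − 5·9 = 23.2; r = 27.2 − 23.2 = 4
x=10: ŷ = 68.2 − 5·10 = 18.2; r = 21.2 − 18.2 = 3
x=11: ŷ = 68.2 − 5·11 = 13.2; r = 15.2 − 13.2 = 2
x=12: ŷ = 68.2 − 5·12 = 8.2; r = 4 − 8.2 = -4.2
Largest |r| is 4.2 at x = 12, residual -4.2.

x = 12, r = -4.2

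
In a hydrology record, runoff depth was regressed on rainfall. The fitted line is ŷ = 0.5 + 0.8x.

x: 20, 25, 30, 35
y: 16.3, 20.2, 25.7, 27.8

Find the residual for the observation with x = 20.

ŷ = 0.5 + 0.8·20 = 16.5
r = 16.3 − 16.5 = -0.2

r = -0.2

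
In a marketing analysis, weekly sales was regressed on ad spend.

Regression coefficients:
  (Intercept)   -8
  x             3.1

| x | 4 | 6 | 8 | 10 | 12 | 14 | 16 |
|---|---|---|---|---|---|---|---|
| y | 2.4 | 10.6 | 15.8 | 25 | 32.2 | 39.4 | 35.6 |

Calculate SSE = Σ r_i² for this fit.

SSE = 70

x=4: ŷ = -8 + 3.1·4 = 4.4; r = 2.4 − 4.4 = -2
x=6: ŷ = -8 + 3.1·6 = 10.6; r = 10.6 − 10.6 = 0
x=8: ŷ = -8 + 3.1·8 = 16.8; r = 15.8 − 16.8 = -1
x=10: ŷ = -8 + 3.1·10 = 23; r = 25 − 23 = 2
x=12: ŷ = -8 + 3.1·12 = 29.2; r = 32.2 − 29.2 = 3
x=14: ŷ = -8 + 3.1·14 = 35.4; r = 39.4 − 35.4 = 4
x=16: ŷ = -8 + 3.1·16 = 41.6; r = 35.6 − 41.6 = -6
SSE = 4 + 0 + 1 + 4 + 9 + 16 + 36 = 70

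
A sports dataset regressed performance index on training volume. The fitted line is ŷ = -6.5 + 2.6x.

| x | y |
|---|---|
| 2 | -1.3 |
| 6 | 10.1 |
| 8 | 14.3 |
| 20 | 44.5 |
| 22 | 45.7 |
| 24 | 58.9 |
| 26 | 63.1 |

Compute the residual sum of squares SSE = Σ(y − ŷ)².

SSE = 40

x=2: ŷ = -6.5 + 2.6·2 = -1.3; e = -1.3 − (-1.3) = 0
x=6: ŷ = -6.5 + 2.6·6 = 9.1; e = 10.1 − 9.1 = 1
x=8: ŷ = -6.5 + 2.6·8 = 14.3; e = 14.3 − 14.3 = 0
x=20: ŷ = -6.5 + 2.6·20 = 45.5; e = 44.5 − 45.5 = -1
x=22: ŷ = -6.5 + 2.6·22 = 50.7; e = 45.7 − 50.7 = -5
x=24: ŷ = -6.5 + 2.6·24 = 55.9; e = 58.9 − 55.9 = 3
x=26: ŷ = -6.5 + 2.6·26 = 61.1; e = 63.1 − 61.1 = 2
SSE = 0 + 1 + 0 + 1 + 25 + 9 + 4 = 40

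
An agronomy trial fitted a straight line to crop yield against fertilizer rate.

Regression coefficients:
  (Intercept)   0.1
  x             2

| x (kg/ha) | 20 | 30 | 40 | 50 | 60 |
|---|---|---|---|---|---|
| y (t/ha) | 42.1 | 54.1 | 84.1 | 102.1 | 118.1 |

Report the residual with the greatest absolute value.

x=20: ŷ = 0.1 + 2·20 = 40.1; r = 42.1 − 40.1 = 2
x=30: ŷ = 0.1 + 2·30 = 60.1; r = 54.1 − 60.1 = -6
x=40: ŷ = 0.1 + 2·40 = 80.1; r = 84.1 − 80.1 = 4
x=50: ŷ = 0.1 + 2·50 = 100.1; r = 102.1 − 100.1 = 2
x=60: ŷ = 0.1 + 2·60 = 120.1; r = 118.1 − 120.1 = -2
Largest |r| is 6 at x = 30, residual -6.

r = -6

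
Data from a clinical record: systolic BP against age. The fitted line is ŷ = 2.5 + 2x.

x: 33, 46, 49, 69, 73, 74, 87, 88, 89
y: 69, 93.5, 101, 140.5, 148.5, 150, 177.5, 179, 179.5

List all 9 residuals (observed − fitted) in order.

0.5, -1, 0.5, 0, 0, -0.5, 1, 0.5, -1

x=33: ŷ = 2.5 + 2·33 = 68.5; e = 69 − 68.5 = 0.5
x=46: ŷ = 2.5 + 2·46 = 94.5; e = 93.5 − 94.5 = -1
x=49: ŷ = 2.5 + 2·49 = 100.5; e = 101 − 100.5 = 0.5
x=69: ŷ = 2.5 + 2·69 = 140.5; e = 140.5 − 140.5 = 0
x=73: ŷ = 2.5 + 2·73 = 148.5; e = 148.5 − 148.5 = 0
x=74: ŷ = 2.5 + 2·74 = 150.5; e = 150 − 150.5 = -0.5
x=87: ŷ = 2.5 + 2·87 = 176.5; e = 177.5 − 176.5 = 1
x=88: ŷ = 2.5 + 2·88 = 178.5; e = 179 − 178.5 = 0.5
x=89: ŷ = 2.5 + 2·89 = 180.5; e = 179.5 − 180.5 = -1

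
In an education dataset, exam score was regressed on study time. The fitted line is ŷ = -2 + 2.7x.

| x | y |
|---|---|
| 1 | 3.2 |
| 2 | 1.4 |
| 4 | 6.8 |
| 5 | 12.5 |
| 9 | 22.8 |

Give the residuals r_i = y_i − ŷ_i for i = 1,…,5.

2.5, -2, -2, 1, 0.5

x=1: ŷ = -2 + 2.7·1 = 0.7; r = 3.2 − 0.7 = 2.5
x=2: ŷ = -2 + 2.7·2 = 3.4; r = 1.4 − 3.4 = -2
x=4: ŷ = -2 + 2.7·4 = 8.8; r = 6.8 − 8.8 = -2
x=5: ŷ = -2 + 2.7·5 = 11.5; r = 12.5 − 11.5 = 1
x=9: ŷ = -2 + 2.7·9 = 22.3; r = 22.8 − 22.3 = 0.5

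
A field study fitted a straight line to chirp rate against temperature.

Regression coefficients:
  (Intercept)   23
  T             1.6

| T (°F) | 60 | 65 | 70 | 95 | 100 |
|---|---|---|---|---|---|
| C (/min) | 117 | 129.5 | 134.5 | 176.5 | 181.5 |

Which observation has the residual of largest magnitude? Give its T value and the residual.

T = 65, r = 2.5

T=60: Ĉ = 23 + 1.6·60 = 119; r = 117 − 119 = -2
T=65: Ĉ = 23 + 1.6·65 = 127; r = 129.5 − 127 = 2.5
T=70: Ĉ = 23 + 1.6·70 = 135; r = 134.5 − 135 = -0.5
T=95: Ĉ = 23 + 1.6·95 = 175; r = 176.5 − 175 = 1.5
T=100: Ĉ = 23 + 1.6·100 = 183; r = 181.5 − 183 = -1.5
Largest |r| is 2.5 at T = 65, residual 2.5.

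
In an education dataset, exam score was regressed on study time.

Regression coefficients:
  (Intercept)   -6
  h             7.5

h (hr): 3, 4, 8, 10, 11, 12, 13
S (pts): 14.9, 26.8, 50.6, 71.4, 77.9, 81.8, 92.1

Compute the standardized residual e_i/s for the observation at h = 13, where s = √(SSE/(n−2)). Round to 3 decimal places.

h=3: ŷ = -6 + 7.5·3 = 16.5; e = 14.9 − 16.5 = -1.6
h=4: ŷ = -6 + 7.5·4 = 24; e = 26.8 − 24 = 2.8
h=8: ŷ = -6 + 7.5·8 = 54; e = 50.6 − 54 = -3.4
h=10: ŷ = -6 + 7.5·10 = 69; e = 71.4 − 69 = 2.4
h=11: ŷ = -6 + 7.5·11 = 76.5; e = 77.9 − 76.5 = 1.4
h=12: ŷ = -6 + 7.5·12 = 84; e = 81.8 − 84 = -2.2
h=13: ŷ = -6 + 7.5·13 = 91.5; e = 92.1 − 91.5 = 0.6
SSE = 2.56 + 7.84 + 11.56 + 5.76 + 1.96 + 4.84 + 0.36 = 34.88
s = √(34.88/5) = 2.64121
e/s = 0.6 / 2.64121 = 0.227

0.227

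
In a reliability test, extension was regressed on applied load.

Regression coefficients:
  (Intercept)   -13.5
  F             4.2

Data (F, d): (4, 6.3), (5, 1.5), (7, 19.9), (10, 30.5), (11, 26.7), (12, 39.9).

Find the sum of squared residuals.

SSE = 110

F=4: d̂ = -13.5 + 4.2·4 = 3.3; e = 6.3 − 3.3 = 3
F=5: d̂ = -13.5 + 4.2·5 = 7.5; e = 1.5 − 7.5 = -6
F=7: d̂ = -13.5 + 4.2·7 = 15.9; e = 19.9 − 15.9 = 4
F=10: d̂ = -13.5 + 4.2·10 = 28.5; e = 30.5 − 28.5 = 2
F=11: d̂ = -13.5 + 4.2·11 = 32.7; e = 26.7 − 32.7 = -6
F=12: d̂ = -13.5 + 4.2·12 = 36.9; e = 39.9 − 36.9 = 3
SSE = 9 + 36 + 16 + 4 + 36 + 9 = 110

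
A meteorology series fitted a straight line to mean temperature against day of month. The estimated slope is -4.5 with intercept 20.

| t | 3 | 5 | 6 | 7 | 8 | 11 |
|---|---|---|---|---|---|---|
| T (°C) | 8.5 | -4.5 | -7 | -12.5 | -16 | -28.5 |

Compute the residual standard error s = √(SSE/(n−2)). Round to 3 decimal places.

t=3: ŷ = 20 − 4.5·3 = 6.5; r = 8.5 − 6.5 = 2
t=5: ŷ = 20 − 4.5·5 = -2.5; r = -4.5 − (-2.5) = -2
t=6: ŷ = 20 − 4.5·6 = -7; r = -7 − (-7) = 0
t=7: ŷ = 20 − 4.5·7 = -11.5; r = -12.5 − (-11.5) = -1
t=8: ŷ = 20 − 4.5·8 = -16; r = -16 − (-16) = 0
t=11: ŷ = 20 − 4.5·11 = -29.5; r = -28.5 − (-29.5) = 1
SSE = 4 + 4 + 0 + 1 + 0 + 1 = 10
s = √(10/4) = √2.5 ≈ 1.581

s = 1.581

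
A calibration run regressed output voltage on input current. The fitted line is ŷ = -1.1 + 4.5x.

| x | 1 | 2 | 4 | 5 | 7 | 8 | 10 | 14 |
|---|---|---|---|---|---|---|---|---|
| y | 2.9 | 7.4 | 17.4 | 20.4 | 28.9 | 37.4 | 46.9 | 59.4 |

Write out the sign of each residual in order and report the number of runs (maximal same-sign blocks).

5 runs

x=1: ŷ = -1.1 + 4.5·1 = 3.4; e = 2.9 − 3.4 = -0.5
x=2: ŷ = -1.1 + 4.5·2 = 7.9; e = 7.4 − 7.9 = -0.5
x=4: ŷ = -1.1 + 4.5·4 = 16.9; e = 17.4 − 16.9 = 0.5
x=5: ŷ = -1.1 + 4.5·5 = 21.4; e = 20.4 − 21.4 = -1
x=7: ŷ = -1.1 + 4.5·7 = 30.4; e = 28.9 − 30.4 = -1.5
x=8: ŷ = -1.1 + 4.5·8 = 34.9; e = 37.4 − 34.9 = 2.5
x=10: ŷ = -1.1 + 4.5·10 = 43.9; e = 46.9 − 43.9 = 3
x=14: ŷ = -1.1 + 4.5·14 = 61.9; e = 59.4 − 61.9 = -2.5
Signs: − − + − − + + −
Runs: −×2, +×1, −×2, +×2, −×1 → 5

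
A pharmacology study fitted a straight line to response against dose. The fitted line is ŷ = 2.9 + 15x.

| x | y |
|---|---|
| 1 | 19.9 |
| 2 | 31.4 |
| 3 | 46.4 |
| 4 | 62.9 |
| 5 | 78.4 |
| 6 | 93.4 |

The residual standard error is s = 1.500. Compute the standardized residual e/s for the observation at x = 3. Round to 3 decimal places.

ŷ = 2.9 + 15·3 = 47.9
e = 46.4 − 47.9 = -1.5
e/s = -1.5 / 1.500 = -1.000

-1.000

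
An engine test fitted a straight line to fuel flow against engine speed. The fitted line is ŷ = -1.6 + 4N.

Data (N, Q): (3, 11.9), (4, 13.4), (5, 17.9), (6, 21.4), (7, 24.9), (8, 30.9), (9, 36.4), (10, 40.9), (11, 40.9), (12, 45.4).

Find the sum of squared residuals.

SSE = 20.5

N=3: ŷ = -1.6 + 4·3 = 10.4; r = 11.9 − 10.4 = 1.5
N=4: ŷ = -1.6 + 4·4 = 14.4; r = 13.4 − 14.4 = -1
N=5: ŷ = -1.6 + 4·5 = 18.4; r = 17.9 − 18.4 = -0.5
N=6: ŷ = -1.6 + 4·6 = 22.4; r = 21.4 − 22.4 = -1
N=7: ŷ = -1.6 + 4·7 = 26.4; r = 24.9 − 26.4 = -1.5
N=8: ŷ = -1.6 + 4·8 = 30.4; r = 30.9 − 30.4 = 0.5
N=9: ŷ = -1.6 + 4·9 = 34.4; r = 36.4 − 34.4 = 2
N=10: ŷ = -1.6 + 4·10 = 38.4; r = 40.9 − 38.4 = 2.5
N=11: ŷ = -1.6 + 4·11 = 42.4; r = 40.9 − 42.4 = -1.5
N=12: ŷ = -1.6 + 4·12 = 46.4; r = 45.4 − 46.4 = -1
SSE = 2.25 + 1 + 0.25 + 1 + 2.25 + 0.25 + 4 + 6.25 + 2.25 + 1 = 20.5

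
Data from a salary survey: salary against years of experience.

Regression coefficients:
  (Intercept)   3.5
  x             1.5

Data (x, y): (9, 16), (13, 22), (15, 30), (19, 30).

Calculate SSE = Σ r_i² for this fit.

x=9: ŷ = 3.5 + 1.5·9 = 17; r = 16 − 17 = -1
x=13: ŷ = 3.5 + 1.5·13 = 23; r = 22 − 23 = -1
x=15: ŷ = 3.5 + 1.5·15 = 26; r = 30 − 26 = 4
x=19: ŷ = 3.5 + 1.5·19 = 32; r = 30 − 32 = -2
SSE = 1 + 1 + 16 + 4 = 22

SSE = 22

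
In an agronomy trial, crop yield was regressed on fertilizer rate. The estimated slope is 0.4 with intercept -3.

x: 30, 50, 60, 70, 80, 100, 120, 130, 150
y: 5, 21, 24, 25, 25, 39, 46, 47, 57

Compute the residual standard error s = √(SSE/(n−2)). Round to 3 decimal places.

s = 3.071

x=30: ŷ = -3 + 0.4·30 = 9; e = 5 − 9 = -4
x=50: ŷ = -3 + 0.4·50 = 17; e = 21 − 17 = 4
x=60: ŷ = -3 + 0.4·60 = 21; e = 24 − 21 = 3
x=70: ŷ = -3 + 0.4·70 = 25; e = 25 − 25 = 0
x=80: ŷ = -3 + 0.4·80 = 29; e = 25 − 29 = -4
x=100: ŷ = -3 + 0.4·100 = 37; e = 39 − 37 = 2
x=120: ŷ = -3 + 0.4·120 = 45; e = 46 − 45 = 1
x=130: ŷ = -3 + 0.4·130 = 49; e = 47 − 49 = -2
x=150: ŷ = -3 + 0.4·150 = 57; e = 57 − 57 = 0
SSE = 16 + 16 + 9 + 0 + 16 + 4 + 1 + 4 + 0 = 66
s = √(66/7) = √9.42857 ≈ 3.071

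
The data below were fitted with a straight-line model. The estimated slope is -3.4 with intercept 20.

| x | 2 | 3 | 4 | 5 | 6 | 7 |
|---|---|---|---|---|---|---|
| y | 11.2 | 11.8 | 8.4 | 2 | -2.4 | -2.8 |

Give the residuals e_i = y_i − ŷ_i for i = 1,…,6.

-2, 2, 2, -1, -2, 1

x=2: ŷ = 20 − 3.4·2 = 13.2; e = 11.2 − 13.2 = -2
x=3: ŷ = 20 − 3.4·3 = 9.8; e = 11.8 − 9.8 = 2
x=4: ŷ = 20 − 3.4·4 = 6.4; e = 8.4 − 6.4 = 2
x=5: ŷ = 20 − 3.4·5 = 3; e = 2 − 3 = -1
x=6: ŷ = 20 − 3.4·6 = -0.4; e = -2.4 − (-0.4) = -2
x=7: ŷ = 20 − 3.4·7 = -3.8; e = -2.8 − (-3.8) = 1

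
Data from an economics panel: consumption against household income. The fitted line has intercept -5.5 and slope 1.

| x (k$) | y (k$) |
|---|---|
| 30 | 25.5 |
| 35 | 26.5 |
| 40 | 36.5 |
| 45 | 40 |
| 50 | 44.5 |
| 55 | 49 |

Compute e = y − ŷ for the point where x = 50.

ŷ = -5.5 + 50 = 44.5
e = 44.5 − 44.5 = 0

e = 0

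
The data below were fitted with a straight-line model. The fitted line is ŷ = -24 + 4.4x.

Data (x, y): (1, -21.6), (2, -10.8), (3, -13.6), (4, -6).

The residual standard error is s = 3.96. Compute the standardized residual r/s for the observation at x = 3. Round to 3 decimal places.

-0.707

ŷ = -24 + 4.4·3 = -10.8
r = -13.6 − (-10.8) = -2.8
r/s = -2.8 / 3.96 = -0.707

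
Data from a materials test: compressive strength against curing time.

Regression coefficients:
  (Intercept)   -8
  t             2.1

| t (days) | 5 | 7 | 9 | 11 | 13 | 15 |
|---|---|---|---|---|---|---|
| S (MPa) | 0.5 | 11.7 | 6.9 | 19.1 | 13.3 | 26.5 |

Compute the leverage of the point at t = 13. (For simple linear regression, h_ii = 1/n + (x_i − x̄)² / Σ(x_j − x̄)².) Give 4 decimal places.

t̄ = (5 + 7 + 9 + 11 + 13 + 15)/6 = 10
Σ(t − t̄)² = 25 + 9 + 1 + 1 + 9 + 25 = 70
h = 1/6 + (3)²/70 = 0.166667 + 0.128571 = 0.2952

h = 0.2952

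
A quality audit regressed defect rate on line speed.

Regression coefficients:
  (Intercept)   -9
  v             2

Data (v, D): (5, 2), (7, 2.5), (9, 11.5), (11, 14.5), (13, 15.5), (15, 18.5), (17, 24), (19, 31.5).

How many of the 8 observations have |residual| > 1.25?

v=5: ŷ = -9 + 2·5 = 1; e = 2 − 1 = 1
v=7: ŷ = -9 + 2·7 = 5; e = 2.5 − 5 = -2.5
v=9: ŷ = -9 + 2·9 = 9; e = 11.5 − 9 = 2.5
v=11: ŷ = -9 + 2·11 = 13; e = 14.5 − 13 = 1.5
v=13: ŷ = -9 + 2·13 = 17; e = 15.5 − 17 = -1.5
v=15: ŷ = -9 + 2·15 = 21; e = 18.5 − 21 = -2.5
v=17: ŷ = -9 + 2·17 = 25; e = 24 − 25 = -1
v=19: ŷ = -9 + 2·19 = 29; e = 31.5 − 29 = 2.5
|e| > 1.25: v=7 (|e|=2.5), v=9 (|e|=2.5), v=11 (|e|=1.5), v=13 (|e|=1.5), v=15 (|e|=2.5), v=19 (|e|=2.5) → 6

6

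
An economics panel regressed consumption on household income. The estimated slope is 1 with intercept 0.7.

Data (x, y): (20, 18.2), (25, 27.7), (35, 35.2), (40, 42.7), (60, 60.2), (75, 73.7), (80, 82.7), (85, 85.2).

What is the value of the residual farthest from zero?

x=20: ŷ = 0.7 + 20 = 20.7; e = 18.2 − 20.7 = -2.5
x=25: ŷ = 0.7 + 25 = 25.7; e = 27.7 − 25.7 = 2
x=35: ŷ = 0.7 + 35 = 35.7; e = 35.2 − 35.7 = -0.5
x=40: ŷ = 0.7 + 40 = 40.7; e = 42.7 − 40.7 = 2
x=60: ŷ = 0.7 + 60 = 60.7; e = 60.2 − 60.7 = -0.5
x=75: ŷ = 0.7 + 75 = 75.7; e = 73.7 − 75.7 = -2
x=80: ŷ = 0.7 + 80 = 80.7; e = 82.7 − 80.7 = 2
x=85: ŷ = 0.7 + 85 = 85.7; e = 85.2 − 85.7 = -0.5
Largest |e| is 2.5 at x = 20, residual -2.5.

e = -2.5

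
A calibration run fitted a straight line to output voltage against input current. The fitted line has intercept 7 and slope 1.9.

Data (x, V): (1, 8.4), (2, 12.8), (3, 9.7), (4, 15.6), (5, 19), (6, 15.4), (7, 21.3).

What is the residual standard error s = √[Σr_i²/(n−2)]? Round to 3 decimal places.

s = 2.470

x=1: ŷ = 7 + 1.9·1 = 8.9; r = 8.4 − 8.9 = -0.5
x=2: ŷ = 7 + 1.9·2 = 10.8; r = 12.8 − 10.8 = 2
x=3: ŷ = 7 + 1.9·3 = 12.7; r = 9.7 − 12.7 = -3
x=4: ŷ = 7 + 1.9·4 = 14.6; r = 15.6 − 14.6 = 1
x=5: ŷ = 7 + 1.9·5 = 16.5; r = 19 − 16.5 = 2.5
x=6: ŷ = 7 + 1.9·6 = 18.4; r = 15.4 − 18.4 = -3
x=7: ŷ = 7 + 1.9·7 = 20.3; r = 21.3 − 20.3 = 1
SSE = 0.25 + 4 + 9 + 1 + 6.25 + 9 + 1 = 30.5
s = √(30.5/5) = √6.1 ≈ 2.470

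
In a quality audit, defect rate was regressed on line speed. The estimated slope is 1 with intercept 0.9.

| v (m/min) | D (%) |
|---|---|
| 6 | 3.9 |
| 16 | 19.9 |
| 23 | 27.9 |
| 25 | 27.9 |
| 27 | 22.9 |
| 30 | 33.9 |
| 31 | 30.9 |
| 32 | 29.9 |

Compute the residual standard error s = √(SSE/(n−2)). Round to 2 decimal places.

v=6: ŷ = 0.9 + 6 = 6.9; e = 3.9 − 6.9 = -3
v=16: ŷ = 0.9 + 16 = 16.9; e = 19.9 − 16.9 = 3
v=23: ŷ = 0.9 + 23 = 23.9; e = 27.9 − 23.9 = 4
v=25: ŷ = 0.9 + 25 = 25.9; e = 27.9 − 25.9 = 2
v=27: ŷ = 0.9 + 27 = 27.9; e = 22.9 − 27.9 = -5
v=30: ŷ = 0.9 + 30 = 30.9; e = 33.9 − 30.9 = 3
v=31: ŷ = 0.9 + 31 = 31.9; e = 30.9 − 31.9 = -1
v=32: ŷ = 0.9 + 32 = 32.9; e = 29.9 − 32.9 = -3
SSE = 9 + 9 + 16 + 4 + 25 + 9 + 1 + 9 = 82
s = √(82/6) = √13.6667 ≈ 3.70

s = 3.70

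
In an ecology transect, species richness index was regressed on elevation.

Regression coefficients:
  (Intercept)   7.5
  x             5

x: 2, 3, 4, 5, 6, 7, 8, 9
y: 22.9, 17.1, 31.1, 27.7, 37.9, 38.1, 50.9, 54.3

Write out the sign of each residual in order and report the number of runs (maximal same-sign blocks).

7 runs

x=2: ŷ = 7.5 + 5·2 = 17.5; e = 22.9 − 17.5 = 5.4
x=3: ŷ = 7.5 + 5·3 = 22.5; e = 17.1 − 22.5 = -5.4
x=4: ŷ = 7.5 + 5·4 = 27.5; e = 31.1 − 27.5 = 3.6
x=5: ŷ = 7.5 + 5·5 = 32.5; e = 27.7 − 32.5 = -4.8
x=6: ŷ = 7.5 + 5·6 = 37.5; e = 37.9 − 37.5 = 0.4
x=7: ŷ = 7.5 + 5·7 = 42.5; e = 38.1 − 42.5 = -4.4
x=8: ŷ = 7.5 + 5·8 = 47.5; e = 50.9 − 47.5 = 3.4
x=9: ŷ = 7.5 + 5·9 = 52.5; e = 54.3 − 52.5 = 1.8
Signs: + − + − + − + +
Runs: +×1, −×1, +×1, −×1, +×1, −×1, +×2 → 7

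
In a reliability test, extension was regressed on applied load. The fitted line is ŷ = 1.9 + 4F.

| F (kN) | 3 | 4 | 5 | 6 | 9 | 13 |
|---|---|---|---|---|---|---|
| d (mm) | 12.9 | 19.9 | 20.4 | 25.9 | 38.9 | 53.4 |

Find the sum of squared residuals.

F=3: ŷ = 1.9 + 4·3 = 13.9; e = 12.9 − 13.9 = -1
F=4: ŷ = 1.9 + 4·4 = 17.9; e = 19.9 − 17.9 = 2
F=5: ŷ = 1.9 + 4·5 = 21.9; e = 20.4 − 21.9 = -1.5
F=6: ŷ = 1.9 + 4·6 = 25.9; e = 25.9 − 25.9 = 0
F=9: ŷ = 1.9 + 4·9 = 37.9; e = 38.9 − 37.9 = 1
F=13: ŷ = 1.9 + 4·13 = 53.9; e = 53.4 − 53.9 = -0.5
SSE = 1 + 4 + 2.25 + 0 + 1 + 0.25 = 8.5

SSE = 8.5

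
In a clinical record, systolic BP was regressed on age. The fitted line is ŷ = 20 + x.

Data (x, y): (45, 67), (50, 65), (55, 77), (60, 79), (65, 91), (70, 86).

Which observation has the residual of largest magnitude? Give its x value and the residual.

x = 65, e = 6

x=45: ŷ = 20 + 45 = 65; e = 67 − 65 = 2
x=50: ŷ = 20 + 50 = 70; e = 65 − 70 = -5
x=55: ŷ = 20 + 55 = 75; e = 77 − 75 = 2
x=60: ŷ = 20 + 60 = 80; e = 79 − 80 = -1
x=65: ŷ = 20 + 65 = 85; e = 91 − 85 = 6
x=70: ŷ = 20 + 70 = 90; e = 86 − 90 = -4
Largest |e| is 6 at x = 65, residual 6.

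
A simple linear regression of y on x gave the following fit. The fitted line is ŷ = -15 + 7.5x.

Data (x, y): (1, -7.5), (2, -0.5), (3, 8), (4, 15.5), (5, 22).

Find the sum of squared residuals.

SSE = 1

x=1: ŷ = -15 + 7.5·1 = -7.5; r = -7.5 − (-7.5) = 0
x=2: ŷ = -15 + 7.5·2 = 0; r = -0.5 − 0 = -0.5
x=3: ŷ = -15 + 7.5·3 = 7.5; r = 8 − 7.5 = 0.5
x=4: ŷ = -15 + 7.5·4 = 15; r = 15.5 − 15 = 0.5
x=5: ŷ = -15 + 7.5·5 = 22.5; r = 22 − 22.5 = -0.5
SSE = 0 + 0.25 + 0.25 + 0.25 + 0.25 = 1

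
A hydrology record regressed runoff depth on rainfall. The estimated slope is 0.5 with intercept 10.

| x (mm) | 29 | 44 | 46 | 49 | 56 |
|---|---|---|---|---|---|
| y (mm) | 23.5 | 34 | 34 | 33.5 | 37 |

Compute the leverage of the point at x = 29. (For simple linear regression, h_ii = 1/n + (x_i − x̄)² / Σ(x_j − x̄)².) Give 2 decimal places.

x̄ = (29 + 44 + 46 + 49 + 56)/5 = 44.8
Σ(x − x̄)² = 249.64 + 0.64 + 1.44 + 17.64 + 125.44 = 394.8
h = 1/5 + (-15.8)²/394.8 = 0.2 + 0.63232 = 0.83

h = 0.83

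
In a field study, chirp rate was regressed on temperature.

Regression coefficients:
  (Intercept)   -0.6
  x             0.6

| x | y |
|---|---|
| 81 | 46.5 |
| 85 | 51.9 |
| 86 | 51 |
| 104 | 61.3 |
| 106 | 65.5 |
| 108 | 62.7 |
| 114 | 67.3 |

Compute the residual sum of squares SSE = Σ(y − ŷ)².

SSE = 13.5

x=81: ŷ = -0.6 + 0.6·81 = 48; r = 46.5 − 48 = -1.5
x=85: ŷ = -0.6 + 0.6·85 = 50.4; r = 51.9 − 50.4 = 1.5
x=86: ŷ = -0.6 + 0.6·86 = 51; r = 51 − 51 = 0
x=104: ŷ = -0.6 + 0.6·104 = 61.8; r = 61.3 − 61.8 = -0.5
x=106: ŷ = -0.6 + 0.6·106 = 63; r = 65.5 − 63 = 2.5
x=108: ŷ = -0.6 + 0.6·108 = 64.2; r = 62.7 − 64.2 = -1.5
x=114: ŷ = -0.6 + 0.6·114 = 67.8; r = 67.3 − 67.8 = -0.5
SSE = 2.25 + 2.25 + 0 + 0.25 + 6.25 + 2.25 + 0.25 = 13.5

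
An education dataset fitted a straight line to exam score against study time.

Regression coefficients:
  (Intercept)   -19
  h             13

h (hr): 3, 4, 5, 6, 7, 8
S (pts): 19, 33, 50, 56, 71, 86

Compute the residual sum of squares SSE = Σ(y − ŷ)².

h=3: Ŝ = -19 + 13·3 = 20; r = 19 − 20 = -1
h=4: Ŝ = -19 + 13·4 = 33; r = 33 − 33 = 0
h=5: Ŝ = -19 + 13·5 = 46; r = 50 − 46 = 4
h=6: Ŝ = -19 + 13·6 = 59; r = 56 − 59 = -3
h=7: Ŝ = -19 + 13·7 = 72; r = 71 − 72 = -1
h=8: Ŝ = -19 + 13·8 = 85; r = 86 − 85 = 1
SSE = 1 + 0 + 16 + 9 + 1 + 1 = 28

SSE = 28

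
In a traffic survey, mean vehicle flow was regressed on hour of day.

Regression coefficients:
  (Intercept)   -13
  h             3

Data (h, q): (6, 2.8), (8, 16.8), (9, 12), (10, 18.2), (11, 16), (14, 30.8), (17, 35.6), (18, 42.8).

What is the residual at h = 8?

q̂ = -13 + 3·8 = 11
r = 16.8 − 11 = 5.8

r = 5.8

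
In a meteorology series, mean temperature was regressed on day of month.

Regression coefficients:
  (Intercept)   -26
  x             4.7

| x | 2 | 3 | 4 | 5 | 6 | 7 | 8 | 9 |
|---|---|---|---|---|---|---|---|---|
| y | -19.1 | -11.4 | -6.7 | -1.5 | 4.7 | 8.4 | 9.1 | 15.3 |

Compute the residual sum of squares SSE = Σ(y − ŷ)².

SSE = 23.5

x=2: ŷ = -26 + 4.7·2 = -16.6; e = -19.1 − (-16.6) = -2.5
x=3: ŷ = -26 + 4.7·3 = -11.9; e = -11.4 − (-11.9) = 0.5
x=4: ŷ = -26 + 4.7·4 = -7.2; e = -6.7 − (-7.2) = 0.5
x=5: ŷ = -26 + 4.7·5 = -2.5; e = -1.5 − (-2.5) = 1
x=6: ŷ = -26 + 4.7·6 = 2.2; e = 4.7 − 2.2 = 2.5
x=7: ŷ = -26 + 4.7·7 = 6.9; e = 8.4 − 6.9 = 1.5
x=8: ŷ = -26 + 4.7·8 = 11.6; e = 9.1 − 11.6 = -2.5
x=9: ŷ = -26 + 4.7·9 = 16.3; e = 15.3 − 16.3 = -1
SSE = 6.25 + 0.25 + 0.25 + 1 + 6.25 + 2.25 + 6.25 + 1 = 23.5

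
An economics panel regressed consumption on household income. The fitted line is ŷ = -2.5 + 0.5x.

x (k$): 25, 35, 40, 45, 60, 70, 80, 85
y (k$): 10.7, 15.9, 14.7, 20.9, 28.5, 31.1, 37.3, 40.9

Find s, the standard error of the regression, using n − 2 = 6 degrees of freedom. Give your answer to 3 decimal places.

s = 1.514

x=25: ŷ = -2.5 + 0.5·25 = 10; e = 10.7 − 10 = 0.7
x=35: ŷ = -2.5 + 0.5·35 = 15; e = 15.9 − 15 = 0.9
x=40: ŷ = -2.5 + 0.5·40 = 17.5; e = 14.7 − 17.5 = -2.8
x=45: ŷ = -2.5 + 0.5·45 = 20; e = 20.9 − 20 = 0.9
x=60: ŷ = -2.5 + 0.5·60 = 27.5; e = 28.5 − 27.5 = 1
x=70: ŷ = -2.5 + 0.5·70 = 32.5; e = 31.1 − 32.5 = -1.4
x=80: ŷ = -2.5 + 0.5·80 = 37.5; e = 37.3 − 37.5 = -0.2
x=85: ŷ = -2.5 + 0.5·85 = 40; e = 40.9 − 40 = 0.9
SSE = 0.49 + 0.81 + 7.84 + 0.81 + 1 + 1.96 + 0.04 + 0.81 = 13.76
s = √(13.76/6) = √2.29333 ≈ 1.514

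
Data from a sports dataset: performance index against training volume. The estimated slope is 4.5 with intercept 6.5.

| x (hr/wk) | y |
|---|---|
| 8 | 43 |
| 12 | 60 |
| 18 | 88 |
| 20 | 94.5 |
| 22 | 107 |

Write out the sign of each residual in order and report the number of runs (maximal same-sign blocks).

5 runs

x=8: ŷ = 6.5 + 4.5·8 = 42.5; e = 43 − 42.5 = 0.5
x=12: ŷ = 6.5 + 4.5·12 = 60.5; e = 60 − 60.5 = -0.5
x=18: ŷ = 6.5 + 4.5·18 = 87.5; e = 88 − 87.5 = 0.5
x=20: ŷ = 6.5 + 4.5·20 = 96.5; e = 94.5 − 96.5 = -2
x=22: ŷ = 6.5 + 4.5·22 = 105.5; e = 107 − 105.5 = 1.5
Signs: + − + − +
Runs: +×1, −×1, +×1, −×1, +×1 → 5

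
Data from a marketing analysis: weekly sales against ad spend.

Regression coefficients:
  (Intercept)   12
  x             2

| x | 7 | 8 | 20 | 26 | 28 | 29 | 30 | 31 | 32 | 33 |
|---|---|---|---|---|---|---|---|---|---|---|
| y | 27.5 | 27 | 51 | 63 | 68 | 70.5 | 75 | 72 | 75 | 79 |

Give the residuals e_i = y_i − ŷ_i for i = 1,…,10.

1.5, -1, -1, -1, 0, 0.5, 3, -2, -1, 1

x=7: ŷ = 12 + 2·7 = 26; e = 27.5 − 26 = 1.5
x=8: ŷ = 12 + 2·8 = 28; e = 27 − 28 = -1
x=20: ŷ = 12 + 2·20 = 52; e = 51 − 52 = -1
x=26: ŷ = 12 + 2·26 = 64; e = 63 − 64 = -1
x=28: ŷ = 12 + 2·28 = 68; e = 68 − 68 = 0
x=29: ŷ = 12 + 2·29 = 70; e = 70.5 − 70 = 0.5
x=30: ŷ = 12 + 2·30 = 72; e = 75 − 72 = 3
x=31: ŷ = 12 + 2·31 = 74; e = 72 − 74 = -2
x=32: ŷ = 12 + 2·32 = 76; e = 75 − 76 = -1
x=33: ŷ = 12 + 2·33 = 78; e = 79 − 78 = 1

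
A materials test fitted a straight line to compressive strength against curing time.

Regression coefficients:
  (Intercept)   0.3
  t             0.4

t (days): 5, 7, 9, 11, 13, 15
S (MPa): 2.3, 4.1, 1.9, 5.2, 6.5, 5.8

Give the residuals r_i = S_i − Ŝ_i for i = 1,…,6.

t=5: Ŝ = 0.3 + 0.4·5 = 2.3; r = 2.3 − 2.3 = 0
t=7: Ŝ = 0.3 + 0.4·7 = 3.1; r = 4.1 − 3.1 = 1
t=9: Ŝ = 0.3 + 0.4·9 = 3.9; r = 1.9 − 3.9 = -2
t=11: Ŝ = 0.3 + 0.4·11 = 4.7; r = 5.2 − 4.7 = 0.5
t=13: Ŝ = 0.3 + 0.4·13 = 5.5; r = 6.5 − 5.5 = 1
t=15: Ŝ = 0.3 + 0.4·15 = 6.3; r = 5.8 − 6.3 = -0.5

0, 1, -2, 0.5, 1, -0.5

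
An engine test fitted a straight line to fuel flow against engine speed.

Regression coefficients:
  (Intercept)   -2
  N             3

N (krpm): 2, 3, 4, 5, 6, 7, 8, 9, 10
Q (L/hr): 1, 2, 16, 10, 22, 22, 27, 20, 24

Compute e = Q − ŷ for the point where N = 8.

e = 5

ŷ = -2 + 3·8 = 22
e = 27 − 22 = 5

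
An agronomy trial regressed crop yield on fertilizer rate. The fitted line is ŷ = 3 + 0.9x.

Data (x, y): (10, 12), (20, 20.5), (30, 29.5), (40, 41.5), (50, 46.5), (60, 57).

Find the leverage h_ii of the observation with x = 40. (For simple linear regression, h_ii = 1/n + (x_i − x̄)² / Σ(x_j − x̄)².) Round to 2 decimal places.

x̄ = (10 + 20 + 30 + 40 + 50 + 60)/6 = 35
Σ(x − x̄)² = 625 + 225 + 25 + 25 + 225 + 625 = 1750
h = 1/6 + (5)²/1750 = 0.166667 + 0.0142857 = 0.18

h = 0.18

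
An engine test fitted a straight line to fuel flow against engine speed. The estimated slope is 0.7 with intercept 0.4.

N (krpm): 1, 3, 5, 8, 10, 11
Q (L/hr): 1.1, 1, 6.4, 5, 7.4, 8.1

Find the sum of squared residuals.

N=1: ŷ = 0.4 + 0.7·1 = 1.1; r = 1.1 − 1.1 = 0
N=3: ŷ = 0.4 + 0.7·3 = 2.5; r = 1 − 2.5 = -1.5
N=5: ŷ = 0.4 + 0.7·5 = 3.9; r = 6.4 − 3.9 = 2.5
N=8: ŷ = 0.4 + 0.7·8 = 6; r = 5 − 6 = -1
N=10: ŷ = 0.4 + 0.7·10 = 7.4; r = 7.4 − 7.4 = 0
N=11: ŷ = 0.4 + 0.7·11 = 8.1; r = 8.1 − 8.1 = 0
SSE = 0 + 2.25 + 6.25 + 1 + 0 + 0 = 9.5

SSE = 9.5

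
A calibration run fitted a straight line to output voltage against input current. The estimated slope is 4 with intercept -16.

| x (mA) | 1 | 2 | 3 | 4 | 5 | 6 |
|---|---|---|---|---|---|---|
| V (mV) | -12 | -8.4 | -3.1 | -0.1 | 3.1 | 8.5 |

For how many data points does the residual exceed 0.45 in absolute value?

x=1: ŷ = -16 + 4·1 = -12; r = -12 − (-12) = 0
x=2: ŷ = -16 + 4·2 = -8; r = -8.4 − (-8) = -0.4
x=3: ŷ = -16 + 4·3 = -4; r = -3.1 − (-4) = 0.9
x=4: ŷ = -16 + 4·4 = 0; r = -0.1 − 0 = -0.1
x=5: ŷ = -16 + 4·5 = 4; r = 3.1 − 4 = -0.9
x=6: ŷ = -16 + 4·6 = 8; r = 8.5 − 8 = 0.5
|r| > 0.45: x=3 (|r|=0.9), x=5 (|r|=0.9), x=6 (|r|=0.5) → 3

3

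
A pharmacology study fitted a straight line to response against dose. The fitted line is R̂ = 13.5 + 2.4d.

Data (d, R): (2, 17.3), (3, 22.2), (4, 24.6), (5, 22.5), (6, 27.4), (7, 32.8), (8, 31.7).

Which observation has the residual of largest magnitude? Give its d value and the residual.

d=2: R̂ = 13.5 + 2.4·2 = 18.3; e = 17.3 − 18.3 = -1
d=3: R̂ = 13.5 + 2.4·3 = 20.7; e = 22.2 − 20.7 = 1.5
d=4: R̂ = 13.5 + 2.4·4 = 23.1; e = 24.6 − 23.1 = 1.5
d=5: R̂ = 13.5 + 2.4·5 = 25.5; e = 22.5 − 25.5 = -3
d=6: R̂ = 13.5 + 2.4·6 = 27.9; e = 27.4 − 27.9 = -0.5
d=7: R̂ = 13.5 + 2.4·7 = 30.3; e = 32.8 − 30.3 = 2.5
d=8: R̂ = 13.5 + 2.4·8 = 32.7; e = 31.7 − 32.7 = -1
Largest |e| is 3 at d = 5, residual -3.

d = 5, e = -3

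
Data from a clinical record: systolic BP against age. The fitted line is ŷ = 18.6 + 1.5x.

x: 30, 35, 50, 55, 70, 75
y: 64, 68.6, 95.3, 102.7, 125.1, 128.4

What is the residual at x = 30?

r = 0.4

ŷ = 18.6 + 1.5·30 = 63.6
r = 64 − 63.6 = 0.4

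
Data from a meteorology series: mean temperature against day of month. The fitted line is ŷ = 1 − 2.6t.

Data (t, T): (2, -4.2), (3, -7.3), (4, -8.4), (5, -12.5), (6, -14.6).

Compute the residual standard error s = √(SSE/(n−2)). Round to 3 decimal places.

t=2: ŷ = 1 − 2.6·2 = -4.2; e = -4.2 − (-4.2) = 0
t=3: ŷ = 1 − 2.6·3 = -6.8; e = -7.3 − (-6.8) = -0.5
t=4: ŷ = 1 − 2.6·4 = -9.4; e = -8.4 − (-9.4) = 1
t=5: ŷ = 1 − 2.6·5 = -12; e = -12.5 − (-12) = -0.5
t=6: ŷ = 1 − 2.6·6 = -14.6; e = -14.6 − (-14.6) = 0
SSE = 0 + 0.25 + 1 + 0.25 + 0 = 1.5
s = √(1.5/3) = √0.5 ≈ 0.707

s = 0.707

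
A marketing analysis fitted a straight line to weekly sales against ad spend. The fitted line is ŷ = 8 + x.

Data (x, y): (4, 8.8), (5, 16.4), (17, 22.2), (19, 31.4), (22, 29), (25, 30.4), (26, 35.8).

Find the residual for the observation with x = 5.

r = 3.4

ŷ = 8 + 5 = 13
r = 16.4 − 13 = 3.4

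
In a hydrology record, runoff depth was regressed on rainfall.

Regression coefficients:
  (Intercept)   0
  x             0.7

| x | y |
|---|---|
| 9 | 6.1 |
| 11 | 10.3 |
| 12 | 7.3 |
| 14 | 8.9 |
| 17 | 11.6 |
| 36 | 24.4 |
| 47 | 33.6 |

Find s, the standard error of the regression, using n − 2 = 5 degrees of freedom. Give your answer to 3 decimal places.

x=9: ŷ = 0.7·9 = 6.3; r = 6.1 − 6.3 = -0.2
x=11: ŷ = 0.7·11 = 7.7; r = 10.3 − 7.7 = 2.6
x=12: ŷ = 0.7·12 = 8.4; r = 7.3 − 8.4 = -1.1
x=14: ŷ = 0.7·14 = 9.8; r = 8.9 − 9.8 = -0.9
x=17: ŷ = 0.7·17 = 11.9; r = 11.6 − 11.9 = -0.3
x=36: ŷ = 0.7·36 = 25.2; r = 24.4 − 25.2 = -0.8
x=47: ŷ = 0.7·47 = 32.9; r = 33.6 − 32.9 = 0.7
SSE = 0.04 + 6.76 + 1.21 + 0.81 + 0.09 + 0.64 + 0.49 = 10.04
s = √(10.04/5) = √2.008 ≈ 1.417

s = 1.417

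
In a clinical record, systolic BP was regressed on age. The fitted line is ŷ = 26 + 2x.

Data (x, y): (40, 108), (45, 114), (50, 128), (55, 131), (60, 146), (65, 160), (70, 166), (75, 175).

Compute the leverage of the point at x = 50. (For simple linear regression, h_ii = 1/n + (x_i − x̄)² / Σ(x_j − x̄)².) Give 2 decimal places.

h = 0.18

x̄ = (40 + 45 + 50 + 55 + 60 + 65 + 70 + 75)/8 = 57.5
Σ(x − x̄)² = 306.25 + 156.25 + 56.25 + 6.25 + 6.25 + 56.25 + 156.25 + 306.25 = 1050
h = 1/8 + (-7.5)²/1050 = 0.125 + 0.0535714 = 0.18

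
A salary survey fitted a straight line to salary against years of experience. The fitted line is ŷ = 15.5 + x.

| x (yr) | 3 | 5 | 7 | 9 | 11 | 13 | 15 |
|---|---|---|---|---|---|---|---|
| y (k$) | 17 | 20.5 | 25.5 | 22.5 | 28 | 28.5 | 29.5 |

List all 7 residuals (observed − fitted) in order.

-1.5, 0, 3, -2, 1.5, 0, -1

x=3: ŷ = 15.5 + 3 = 18.5; e = 17 − 18.5 = -1.5
x=5: ŷ = 15.5 + 5 = 20.5; e = 20.5 − 20.5 = 0
x=7: ŷ = 15.5 + 7 = 22.5; e = 25.5 − 22.5 = 3
x=9: ŷ = 15.5 + 9 = 24.5; e = 22.5 − 24.5 = -2
x=11: ŷ = 15.5 + 11 = 26.5; e = 28 − 26.5 = 1.5
x=13: ŷ = 15.5 + 13 = 28.5; e = 28.5 − 28.5 = 0
x=15: ŷ = 15.5 + 15 = 30.5; e = 29.5 − 30.5 = -1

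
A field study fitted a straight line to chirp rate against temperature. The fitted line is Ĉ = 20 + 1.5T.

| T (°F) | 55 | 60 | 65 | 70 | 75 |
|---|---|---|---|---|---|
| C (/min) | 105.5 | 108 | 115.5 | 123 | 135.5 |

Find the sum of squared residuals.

T=55: Ĉ = 20 + 1.5·55 = 102.5; e = 105.5 − 102.5 = 3
T=60: Ĉ = 20 + 1.5·60 = 110; e = 108 − 110 = -2
T=65: Ĉ = 20 + 1.5·65 = 117.5; e = 115.5 − 117.5 = -2
T=70: Ĉ = 20 + 1.5·70 = 125; e = 123 − 125 = -2
T=75: Ĉ = 20 + 1.5·75 = 132.5; e = 135.5 − 132.5 = 3
SSE = 9 + 4 + 4 + 4 + 9 = 30

SSE = 30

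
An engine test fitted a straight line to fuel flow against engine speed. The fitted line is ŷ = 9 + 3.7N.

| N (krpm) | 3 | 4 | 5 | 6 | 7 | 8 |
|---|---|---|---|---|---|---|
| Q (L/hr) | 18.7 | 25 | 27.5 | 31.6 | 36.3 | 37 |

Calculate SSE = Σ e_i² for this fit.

N=3: ŷ = 9 + 3.7·3 = 20.1; e = 18.7 − 20.1 = -1.4
N=4: ŷ = 9 + 3.7·4 = 23.8; e = 25 − 23.8 = 1.2
N=5: ŷ = 9 + 3.7·5 = 27.5; e = 27.5 − 27.5 = 0
N=6: ŷ = 9 + 3.7·6 = 31.2; e = 31.6 − 31.2 = 0.4
N=7: ŷ = 9 + 3.7·7 = 34.9; e = 36.3 − 34.9 = 1.4
N=8: ŷ = 9 + 3.7·8 = 38.6; e = 37 − 38.6 = -1.6
SSE = 1.96 + 1.44 + 0 + 0.16 + 1.96 + 2.56 = 8.08

SSE = 8.08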